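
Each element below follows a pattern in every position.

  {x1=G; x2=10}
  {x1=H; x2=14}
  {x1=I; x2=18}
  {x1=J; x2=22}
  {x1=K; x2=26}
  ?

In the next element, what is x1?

L

X1 — letters move forward 1 place in the alphabet: G, H, I, J, K → L.
X2: +4 each step; 10, 14, 18, 22, 26 → 30.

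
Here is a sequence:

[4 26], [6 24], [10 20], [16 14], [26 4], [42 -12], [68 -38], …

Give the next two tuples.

First entry — each term is the sum of the two before it: 4, 6, 10, 16, 26, 42, 68 → 110 → 178.
Second entry — together with the first entry always sums to 30: 26, 24, 20, 14, 4, -12, -38 → -80 → -148.
So the next two tuples are [110 -80] and [178 -148].

[110 -80], [178 -148]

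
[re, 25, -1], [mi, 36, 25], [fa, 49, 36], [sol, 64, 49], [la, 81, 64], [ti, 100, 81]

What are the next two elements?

Note — runs through the solfège scale do→ti: re, mi, fa, sol, la, ti → do → re.
For the second value, perfect squares: 5², 6², 7², …: 25, 36, 49, 64, 81, 100 → 121 → 144.
Third value: always the previous value of the second value, so -1, 25, 36, 49, 64, 81 → 100 → 121.
Putting the parts together: [do, 121, 100] and then [re, 144, 121].

[do, 121, 100], [re, 144, 121]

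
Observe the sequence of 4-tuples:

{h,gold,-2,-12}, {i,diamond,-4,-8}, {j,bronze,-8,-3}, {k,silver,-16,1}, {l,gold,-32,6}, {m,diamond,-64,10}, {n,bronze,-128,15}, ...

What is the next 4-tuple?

{o,silver,-256,19}

Letter: h, i, j, k, l, m, n → o (letters move forward 1 place in the alphabet).
For the rank, repeats gold → diamond → bronze → silver: gold, diamond, bronze, silver, gold, diamond, bronze → silver.
Third coordinate — ×2 each step: -2, -4, -8, -16, -32, -64, -128 → -256.
For the fourth coordinate, alternating steps +4, +5, +4, +5, …: -12, -8, -3, 1, 6, 10, 15 → 19.
Combining the parts gives {o,silver,-256,19}.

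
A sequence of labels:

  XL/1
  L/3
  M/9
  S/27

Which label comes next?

XS/81

Size: runs backward through clothing sizes XS→XL, so XL, L, M, S → XS.
Second component — ×3 each step: 1, 3, 9, 27 → 81.
So the next label is XS/81.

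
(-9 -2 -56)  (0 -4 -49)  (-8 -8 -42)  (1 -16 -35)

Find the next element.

(-7 -32 -28)

First entry: alternating steps +9, −8, +9, −8, …, so -9, 0, -8, 1 → -7.
Second entry: ×2 each step; -2, -4, -8, -16 → -32.
Third entry: -56, -49, -42, -35 → -28 (+7 each step).
Combining the parts gives (-7 -32 -28).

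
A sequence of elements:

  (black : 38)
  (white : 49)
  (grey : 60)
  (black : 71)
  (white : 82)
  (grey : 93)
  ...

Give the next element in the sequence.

Shade: repeats black → white → grey; black, white, grey, black, white, grey → black.
For the second coordinate, +11 each step: 38, 49, 60, 71, 82, 93 → 104.
Combining the parts gives (black : 104).

(black : 104)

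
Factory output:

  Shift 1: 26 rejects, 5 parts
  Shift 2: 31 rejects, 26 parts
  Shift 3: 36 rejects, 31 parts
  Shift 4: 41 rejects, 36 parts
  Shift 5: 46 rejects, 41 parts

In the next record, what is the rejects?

51

Rejects — +5 each step: 26, 31, 36, 41, 46 → 51.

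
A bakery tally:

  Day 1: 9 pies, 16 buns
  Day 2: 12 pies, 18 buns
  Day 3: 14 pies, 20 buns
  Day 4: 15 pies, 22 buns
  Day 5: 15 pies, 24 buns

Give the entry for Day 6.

14 pies, 26 buns

Pies: 9, 12, 14, 15, 15 → 14 (differences are 3, 2, 1, … (decreasing by 1 each time)).
For the buns, +2 each step: 16, 18, 20, 22, 24 → 26.
Putting it together: 14 pies, 26 buns.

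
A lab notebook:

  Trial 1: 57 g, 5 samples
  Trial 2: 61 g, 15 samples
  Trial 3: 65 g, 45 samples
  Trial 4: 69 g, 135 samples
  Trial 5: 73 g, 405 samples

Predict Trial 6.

77 g, 1215 samples

For the g, +4 each step: 57, 61, 65, 69, 73 → 77.
Samples: ×3 each step, so 5, 15, 45, 135, 405 → 1215.
Putting it together: 77 g, 1215 samples.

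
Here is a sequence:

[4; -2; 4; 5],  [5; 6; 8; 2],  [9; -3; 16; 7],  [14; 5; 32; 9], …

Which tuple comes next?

[23; -4; 64; 16]

For the first value, each term is the sum of the two before it: 4, 5, 9, 14 → 23.
Second value goes -2, 6, -3, 5 → -4 (alternating steps +8, −9, +8, −9, …).
Third value: ×2 each step, so 4, 8, 16, 32 → 64.
Fourth value: each term is the sum of the two before it, so 5, 2, 7, 9 → 16.
So the next tuple is [23; -4; 64; 16].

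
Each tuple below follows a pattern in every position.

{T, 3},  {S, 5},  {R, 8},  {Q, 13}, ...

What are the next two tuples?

{P, 21}, {O, 34}

Letter goes T, S, R, Q → P → O (letters move back 1 place in the alphabet).
For the second component, each term is the sum of the two before it: 3, 5, 8, 13 → 21 → 34.
Putting the parts together: {P, 21} and then {O, 34}.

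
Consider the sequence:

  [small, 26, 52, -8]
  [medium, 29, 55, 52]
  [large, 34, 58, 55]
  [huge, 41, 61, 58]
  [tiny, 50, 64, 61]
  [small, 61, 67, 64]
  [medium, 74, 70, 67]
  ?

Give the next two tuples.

Size — repeats small → medium → large → huge → tiny: small, medium, large, huge, tiny, small, medium → large → huge.
For the second entry, differences are 3, 5, 7, … (increasing by 2 each time): 26, 29, 34, 41, 50, 61, 74 → 89 → 106.
Third entry goes 52, 55, 58, 61, 64, 67, 70 → 73 → 76 (+3 each step).
Fourth entry: always the previous value of the third entry; -8, 52, 55, 58, 61, 64, 67 → 70 → 73.
So the next two tuples are [large, 89, 73, 70] and [huge, 106, 76, 73].

[large, 89, 73, 70], [huge, 106, 76, 73]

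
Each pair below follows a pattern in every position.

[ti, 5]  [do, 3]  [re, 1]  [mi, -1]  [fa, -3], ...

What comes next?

[sol, -5]

Note: ti, do, re, mi, fa → sol (runs through the solfège scale do→ti).
Second value: −2 each step; 5, 3, 1, -1, -3 → -5.
Putting it together: [sol, -5].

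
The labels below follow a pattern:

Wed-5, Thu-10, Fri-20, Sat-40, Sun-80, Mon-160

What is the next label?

Tue-320

Day: runs through the weekdays Mon→Sun; Wed, Thu, Fri, Sat, Sun, Mon → Tue.
Second component: ×2 each step, so 5, 10, 20, 40, 80, 160 → 320.
Combining the parts gives Tue-320.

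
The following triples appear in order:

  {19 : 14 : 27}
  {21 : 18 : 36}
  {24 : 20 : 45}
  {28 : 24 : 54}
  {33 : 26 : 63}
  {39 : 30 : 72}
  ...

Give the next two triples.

First part: differences are 2, 3, 4, … (increasing by 1 each time); 19, 21, 24, 28, 33, 39 → 46 → 54.
Second part: alternating steps +4, +2, +4, +2, …; 14, 18, 20, 24, 26, 30 → 32 → 36.
Third part: +9 each step, so 27, 36, 45, 54, 63, 72 → 81 → 90.
So the next two triples are {46 : 32 : 81} and {54 : 36 : 90}.

{46 : 32 : 81}, {54 : 36 : 90}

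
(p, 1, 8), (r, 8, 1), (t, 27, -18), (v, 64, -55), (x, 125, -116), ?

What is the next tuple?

(z, 216, -207)

Letter goes p, r, t, v, x → z (letters move forward 2 places in the alphabet).
Second component: perfect cubes: 1³, 2³, 3³, …; 1, 8, 27, 64, 125 → 216.
For the third component, together with the second component always sums to 9: 8, 1, -18, -55, -116 → -207.
Combining the parts gives (z, 216, -207).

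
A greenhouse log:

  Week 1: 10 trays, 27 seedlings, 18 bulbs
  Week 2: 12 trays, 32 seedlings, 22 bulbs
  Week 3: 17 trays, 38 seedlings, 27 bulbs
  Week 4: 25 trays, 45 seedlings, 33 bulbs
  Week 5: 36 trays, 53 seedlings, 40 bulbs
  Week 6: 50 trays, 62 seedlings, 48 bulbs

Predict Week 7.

67 trays, 72 seedlings, 57 bulbs

For the trays, differences are 2, 5, 8, … (increasing by 3 each time): 10, 12, 17, 25, 36, 50 → 67.
Seedlings: 27, 32, 38, 45, 53, 62 → 72 (differences are 5, 6, 7, … (increasing by 1 each time)).
For the bulbs, differences are 4, 5, 6, … (increasing by 1 each time): 18, 22, 27, 33, 40, 48 → 57.
Combining the parts gives 67 trays, 72 seedlings, 57 bulbs.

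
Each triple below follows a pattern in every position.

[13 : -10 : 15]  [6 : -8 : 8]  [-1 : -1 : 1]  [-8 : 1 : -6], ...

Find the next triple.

First value — −7 each step: 13, 6, -1, -8 → -15.
Second value: alternating steps +2, +7, +2, +7, …; -10, -8, -1, 1 → 8.
Third value — always 2 more than the first value: 15, 8, 1, -6 → -13.
So the next triple is [-15 : 8 : -13].

[-15 : 8 : -13]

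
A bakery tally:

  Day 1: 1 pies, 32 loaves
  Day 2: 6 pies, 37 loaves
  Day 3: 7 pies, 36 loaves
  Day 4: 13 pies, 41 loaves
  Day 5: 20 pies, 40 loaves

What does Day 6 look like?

Pies — each term is the sum of the two before it: 1, 6, 7, 13, 20 → 33.
For the loaves, alternating steps +5, −1, +5, −1, …: 32, 37, 36, 41, 40 → 45.
Combining the parts gives 33 pies, 45 loaves.

33 pies, 45 loaves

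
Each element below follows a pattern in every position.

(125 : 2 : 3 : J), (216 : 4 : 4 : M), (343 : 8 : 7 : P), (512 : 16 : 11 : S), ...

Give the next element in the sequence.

First coordinate goes 125, 216, 343, 512 → 729 (perfect cubes: 5³, 6³, 7³, …).
Second coordinate: ×2 each step, so 2, 4, 8, 16 → 32.
For the third coordinate, each term is the sum of the two before it: 3, 4, 7, 11 → 18.
Letter goes J, M, P, S → V (letters move forward 3 places in the alphabet).
Putting it together: (729 : 32 : 18 : V).

(729 : 32 : 18 : V)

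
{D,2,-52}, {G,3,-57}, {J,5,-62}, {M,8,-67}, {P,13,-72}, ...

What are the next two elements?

{S,21,-77}, {V,34,-82}

Letter: D, G, J, M, P → S → V (letters move forward 3 places in the alphabet).
For the second slot, each term is the sum of the two before it: 2, 3, 5, 8, 13 → 21 → 34.
Third slot — −5 each step: -52, -57, -62, -67, -72 → -77 → -82.
So the next two elements are {S,21,-77} and {V,34,-82}.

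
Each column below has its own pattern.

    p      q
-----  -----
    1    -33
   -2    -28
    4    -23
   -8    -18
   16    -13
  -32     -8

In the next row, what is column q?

-3

Column q — +5 each step: -33, -28, -23, -18, -13, -8 → -3.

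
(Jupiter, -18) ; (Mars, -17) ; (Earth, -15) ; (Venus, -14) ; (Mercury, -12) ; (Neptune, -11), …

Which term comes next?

Planet — runs backward through the planets Mercury→Neptune: Jupiter, Mars, Earth, Venus, Mercury, Neptune → Uranus.
Second part: -18, -17, -15, -14, -12, -11 → -9 (alternating steps +1, +2, +1, +2, …).
So the next term is (Uranus, -9).

(Uranus, -9)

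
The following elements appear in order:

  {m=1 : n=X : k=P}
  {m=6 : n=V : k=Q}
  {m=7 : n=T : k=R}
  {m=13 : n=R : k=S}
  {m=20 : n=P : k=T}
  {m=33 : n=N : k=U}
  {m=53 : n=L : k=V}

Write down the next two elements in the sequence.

M — each term is the sum of the two before it: 1, 6, 7, 13, 20, 33, 53 → 86 → 139.
N: letters move back 2 places in the alphabet, so X, V, T, R, P, N, L → J → H.
K: letters move forward 1 place in the alphabet, so P, Q, R, S, T, U, V → W → X.
Putting the parts together: {m=86 : n=J : k=W} and then {m=139 : n=H : k=X}.

{m=86 : n=J : k=W}, {m=139 : n=H : k=X}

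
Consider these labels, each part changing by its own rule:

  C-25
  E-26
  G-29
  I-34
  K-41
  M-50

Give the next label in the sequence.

O-61

Letter: letters move forward 2 places in the alphabet; C, E, G, I, K, M → O.
Second component goes 25, 26, 29, 34, 41, 50 → 61 (differences are 1, 3, 5, … (increasing by 2 each time)).
So the next label is O-61.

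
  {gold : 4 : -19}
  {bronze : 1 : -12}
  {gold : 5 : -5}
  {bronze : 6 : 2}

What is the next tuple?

Rank: gold, bronze, gold, bronze → gold (alternates gold ↔ bronze).
Second value — each term is the sum of the two before it: 4, 1, 5, 6 → 11.
Third value — +7 each step: -19, -12, -5, 2 → 9.
So the next tuple is {gold : 11 : 9}.

{gold : 11 : 9}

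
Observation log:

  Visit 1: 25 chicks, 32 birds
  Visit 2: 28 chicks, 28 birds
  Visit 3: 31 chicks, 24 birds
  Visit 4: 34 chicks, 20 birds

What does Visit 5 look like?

Chicks: +3 each step; 25, 28, 31, 34 → 37.
Birds: −4 each step, so 32, 28, 24, 20 → 16.
Putting it together: 37 chicks, 16 birds.

37 chicks, 16 birds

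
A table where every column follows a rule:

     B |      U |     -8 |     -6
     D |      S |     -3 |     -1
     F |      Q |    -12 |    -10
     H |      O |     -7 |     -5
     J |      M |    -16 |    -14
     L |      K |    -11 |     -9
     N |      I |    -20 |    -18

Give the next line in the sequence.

First letter — letters move forward 2 places in the alphabet: B, D, F, H, J, L, N → P.
Second letter: letters move back 2 places in the alphabet, so U, S, Q, O, M, K, I → G.
Third component goes -8, -3, -12, -7, -16, -11, -20 → -15 (alternating steps +5, −9, +5, −9, …).
Fourth component — always 2 more than the third component: -6, -1, -10, -5, -14, -9, -18 → -13.
So the next line is P  G  -15  -13.

P  G  -15  -13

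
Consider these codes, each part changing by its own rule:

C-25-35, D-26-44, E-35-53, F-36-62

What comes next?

G-45-71

For the letter, letters move forward 1 place in the alphabet: C, D, E, F → G.
Second component: alternating steps +1, +9, +1, +9, …, so 25, 26, 35, 36 → 45.
Third component: +9 each step, so 35, 44, 53, 62 → 71.
Combining the parts gives G-45-71.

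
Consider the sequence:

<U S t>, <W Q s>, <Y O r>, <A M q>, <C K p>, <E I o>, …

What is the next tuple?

First letter: U, W, Y, A, C, E → G (letters move forward 2 places in the alphabet, wrapping Z→A).
For the second letter, letters move back 2 places in the alphabet: S, Q, O, M, K, I → G.
Third letter: t, s, r, q, p, o → n (letters move back 1 place in the alphabet).
Combining the parts gives <G G n>.

<G G n>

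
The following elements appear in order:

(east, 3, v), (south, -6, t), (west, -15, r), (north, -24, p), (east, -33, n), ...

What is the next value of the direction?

Direction: repeats east → south → west → north; east, south, west, north, east → south.

south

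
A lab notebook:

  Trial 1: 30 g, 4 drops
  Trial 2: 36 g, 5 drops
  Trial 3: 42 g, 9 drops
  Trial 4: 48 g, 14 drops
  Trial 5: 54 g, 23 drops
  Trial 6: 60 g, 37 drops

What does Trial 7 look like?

For the g, +6 each step: 30, 36, 42, 48, 54, 60 → 66.
Drops: 4, 5, 9, 14, 23, 37 → 60 (each term is the sum of the two before it).
So the next record is 66 g, 60 drops.

66 g, 60 drops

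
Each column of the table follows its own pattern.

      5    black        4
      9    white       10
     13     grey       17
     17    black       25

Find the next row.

First component — +4 each step: 5, 9, 13, 17 → 21.
Shade — repeats black → white → grey: black, white, grey, black → white.
Third component — differences are 6, 7, 8, … (increasing by 1 each time): 4, 10, 17, 25 → 34.
So the next row is 21  white  34.

21  white  34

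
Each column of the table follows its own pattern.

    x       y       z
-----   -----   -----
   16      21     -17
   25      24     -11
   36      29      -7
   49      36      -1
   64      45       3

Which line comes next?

81  56  9

Column x: perfect squares: 4², 5², 6², …; 16, 25, 36, 49, 64 → 81.
Column y — differences are 3, 5, 7, … (increasing by 2 each time): 21, 24, 29, 36, 45 → 56.
For the column z, alternating steps +6, +4, +6, +4, …: -17, -11, -7, -1, 3 → 9.
Putting it together: 81  56  9.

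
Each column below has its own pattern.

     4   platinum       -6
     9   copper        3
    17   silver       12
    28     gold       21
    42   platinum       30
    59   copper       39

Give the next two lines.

First component — differences are 5, 8, 11, … (increasing by 3 each time): 4, 9, 17, 28, 42, 59 → 79 → 102.
Metal: repeats platinum → copper → silver → gold, so platinum, copper, silver, gold, platinum, copper → silver → gold.
Third component: +9 each step; -6, 3, 12, 21, 30, 39 → 48 → 57.
So the next two lines are 79  silver  48 and 102  gold  57.

79  silver  48; 102  gold  57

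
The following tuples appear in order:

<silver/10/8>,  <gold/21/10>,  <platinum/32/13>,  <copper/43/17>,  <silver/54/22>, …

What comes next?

<gold/65/28>

For the metal, repeats silver → gold → platinum → copper: silver, gold, platinum, copper, silver → gold.
For the second component, +11 each step: 10, 21, 32, 43, 54 → 65.
Third component: differences are 2, 3, 4, … (increasing by 1 each time), so 8, 10, 13, 17, 22 → 28.
Combining the parts gives <gold/65/28>.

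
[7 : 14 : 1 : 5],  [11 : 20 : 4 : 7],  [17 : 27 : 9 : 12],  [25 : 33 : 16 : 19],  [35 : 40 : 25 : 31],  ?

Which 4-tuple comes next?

First slot: differences are 4, 6, 8, … (increasing by 2 each time); 7, 11, 17, 25, 35 → 47.
For the second slot, alternating steps +6, +7, +6, +7, …: 14, 20, 27, 33, 40 → 46.
Third slot — perfect squares: 1², 2², 3², …: 1, 4, 9, 16, 25 → 36.
Fourth slot: each term is the sum of the two before it; 5, 7, 12, 19, 31 → 50.
Putting it together: [47 : 46 : 36 : 50].

[47 : 46 : 36 : 50]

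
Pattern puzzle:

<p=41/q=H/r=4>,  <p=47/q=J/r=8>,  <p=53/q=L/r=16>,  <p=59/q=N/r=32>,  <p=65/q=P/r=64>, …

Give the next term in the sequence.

<p=71/q=R/r=128>

P: +6 each step; 41, 47, 53, 59, 65 → 71.
Q — letters move forward 2 places in the alphabet: H, J, L, N, P → R.
R: ×2 each step, so 4, 8, 16, 32, 64 → 128.
So the next term is <p=71/q=R/r=128>.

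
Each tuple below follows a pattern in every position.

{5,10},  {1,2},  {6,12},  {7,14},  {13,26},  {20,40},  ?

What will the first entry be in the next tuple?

For the first entry, each term is the sum of the two before it: 5, 1, 6, 7, 13, 20 → 33.

33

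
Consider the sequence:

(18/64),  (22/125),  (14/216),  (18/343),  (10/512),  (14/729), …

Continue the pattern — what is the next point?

(6/1000)

First component: 18, 22, 14, 18, 10, 14 → 6 (alternating steps +4, −8, +4, −8, …).
Second component — perfect cubes: 4³, 5³, 6³, …: 64, 125, 216, 343, 512, 729 → 1000.
Putting it together: (6/1000).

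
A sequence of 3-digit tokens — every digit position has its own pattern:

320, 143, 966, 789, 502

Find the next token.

325

First digit: −2 each step, mod 10, so 3, 1, 9, 7, 5 → 3.
Second digit: 2, 4, 6, 8, 0 → 2 (+2 each step, mod 10).
For the third digit, +3 each step, mod 10: 0, 3, 6, 9, 2 → 5.
Combining the parts gives 325.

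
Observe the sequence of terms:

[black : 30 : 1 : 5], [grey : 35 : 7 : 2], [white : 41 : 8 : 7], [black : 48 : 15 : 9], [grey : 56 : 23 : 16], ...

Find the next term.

For the shade, repeats black → grey → white: black, grey, white, black, grey → white.
For the second part, differences are 5, 6, 7, … (increasing by 1 each time): 30, 35, 41, 48, 56 → 65.
Third part: each term is the sum of the two before it; 1, 7, 8, 15, 23 → 38.
Fourth part goes 5, 2, 7, 9, 16 → 25 (each term is the sum of the two before it).
Combining the parts gives [white : 65 : 38 : 25].

[white : 65 : 38 : 25]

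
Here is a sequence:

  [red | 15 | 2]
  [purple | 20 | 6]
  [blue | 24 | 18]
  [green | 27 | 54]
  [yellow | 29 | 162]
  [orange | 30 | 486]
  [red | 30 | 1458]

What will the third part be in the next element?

Third part: 2, 6, 18, 54, 162, 486, 1458 → 4374 (×3 each step).

4374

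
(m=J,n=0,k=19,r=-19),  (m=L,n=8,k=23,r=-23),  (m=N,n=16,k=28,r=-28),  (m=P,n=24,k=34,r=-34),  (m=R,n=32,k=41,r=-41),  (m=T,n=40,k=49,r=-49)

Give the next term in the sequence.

For the m, letters move forward 2 places in the alphabet: J, L, N, P, R, T → V.
N — +8 each step: 0, 8, 16, 24, 32, 40 → 48.
For the k, differences are 4, 5, 6, … (increasing by 1 each time): 19, 23, 28, 34, 41, 49 → 58.
R — always the negative of the k: -19, -23, -28, -34, -41, -49 → -58.
So the next term is (m=V,n=48,k=58,r=-58).

(m=V,n=48,k=58,r=-58)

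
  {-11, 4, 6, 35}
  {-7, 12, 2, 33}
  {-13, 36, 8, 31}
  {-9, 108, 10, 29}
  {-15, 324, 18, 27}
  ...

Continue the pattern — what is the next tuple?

For the first entry, alternating steps +4, −6, +4, −6, …: -11, -7, -13, -9, -15 → -11.
Second entry goes 4, 12, 36, 108, 324 → 972 (×3 each step).
Third entry: 6, 2, 8, 10, 18 → 28 (each term is the sum of the two before it).
Fourth entry: 35, 33, 31, 29, 27 → 25 (−2 each step).
Putting it together: {-11, 972, 28, 25}.

{-11, 972, 28, 25}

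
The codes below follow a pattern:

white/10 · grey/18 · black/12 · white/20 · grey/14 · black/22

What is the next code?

Shade: repeats white → grey → black; white, grey, black, white, grey, black → white.
Second component: alternating steps +8, −6, +8, −6, …, so 10, 18, 12, 20, 14, 22 → 16.
So the next code is white/16.

white/16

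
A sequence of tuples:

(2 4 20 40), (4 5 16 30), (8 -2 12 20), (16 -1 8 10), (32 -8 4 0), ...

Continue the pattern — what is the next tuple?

First component: ×2 each step; 2, 4, 8, 16, 32 → 64.
For the second component, alternating steps +1, −7, +1, −7, …: 4, 5, -2, -1, -8 → -7.
Third component: 20, 16, 12, 8, 4 → 0 (−4 each step).
Fourth component — −10 each step: 40, 30, 20, 10, 0 → -10.
So the next tuple is (64 -7 0 -10).

(64 -7 0 -10)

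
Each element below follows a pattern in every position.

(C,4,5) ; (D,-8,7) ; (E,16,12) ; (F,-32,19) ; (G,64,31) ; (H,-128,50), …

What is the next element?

Letter goes C, D, E, F, G, H → I (letters move forward 1 place in the alphabet).
For the second coordinate, ×(-2) each step: 4, -8, 16, -32, 64, -128 → 256.
Third coordinate: 5, 7, 12, 19, 31, 50 → 81 (each term is the sum of the two before it).
So the next element is (I,256,81).

(I,256,81)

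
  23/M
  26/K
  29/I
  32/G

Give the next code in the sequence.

35/E

For the first component, +3 each step: 23, 26, 29, 32 → 35.
Letter goes M, K, I, G → E (letters move back 2 places in the alphabet).
Combining the parts gives 35/E.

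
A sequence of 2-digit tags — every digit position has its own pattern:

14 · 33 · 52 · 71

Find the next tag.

90

For the first digit, +2 each step, mod 10: 1, 3, 5, 7 → 9.
Second digit goes 4, 3, 2, 1 → 0 (−1 each step, mod 10).
Putting it together: 90.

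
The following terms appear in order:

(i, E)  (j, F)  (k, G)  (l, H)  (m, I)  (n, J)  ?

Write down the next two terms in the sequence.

(o, K), (p, L)

First letter goes i, j, k, l, m, n → o → p (letters move forward 1 place in the alphabet).
For the second letter, letters move forward 1 place in the alphabet: E, F, G, H, I, J → K → L.
So the next two terms are (o, K) and (p, L).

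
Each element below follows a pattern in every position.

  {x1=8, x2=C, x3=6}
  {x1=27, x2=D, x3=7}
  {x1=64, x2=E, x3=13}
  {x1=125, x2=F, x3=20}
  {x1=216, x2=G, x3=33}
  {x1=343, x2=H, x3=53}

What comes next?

{x1=512, x2=I, x3=86}

X1 goes 8, 27, 64, 125, 216, 343 → 512 (perfect cubes: 2³, 3³, 4³, …).
X2: letters move forward 1 place in the alphabet, so C, D, E, F, G, H → I.
X3: each term is the sum of the two before it; 6, 7, 13, 20, 33, 53 → 86.
Combining the parts gives {x1=512, x2=I, x3=86}.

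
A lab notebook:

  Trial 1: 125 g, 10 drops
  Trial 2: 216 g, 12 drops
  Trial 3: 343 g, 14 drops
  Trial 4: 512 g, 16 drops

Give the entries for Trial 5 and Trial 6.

729 g, 18 drops; 1000 g, 20 drops

G goes 125, 216, 343, 512 → 729 → 1000 (perfect cubes: 5³, 6³, 7³, …).
Drops goes 10, 12, 14, 16 → 18 → 20 (+2 each step).
Putting the parts together: 729 g, 18 drops and then 1000 g, 20 drops.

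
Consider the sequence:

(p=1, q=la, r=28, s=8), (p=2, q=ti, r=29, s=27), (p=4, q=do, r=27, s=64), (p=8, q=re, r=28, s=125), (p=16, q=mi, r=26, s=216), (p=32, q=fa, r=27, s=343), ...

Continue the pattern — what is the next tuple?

P goes 1, 2, 4, 8, 16, 32 → 64 (×2 each step).
For the q, runs through the solfège scale do→ti: la, ti, do, re, mi, fa → sol.
R — alternating steps +1, −2, +1, −2, …: 28, 29, 27, 28, 26, 27 → 25.
S — perfect cubes: 2³, 3³, 4³, …: 8, 27, 64, 125, 216, 343 → 512.
Combining the parts gives (p=64, q=sol, r=25, s=512).

(p=64, q=sol, r=25, s=512)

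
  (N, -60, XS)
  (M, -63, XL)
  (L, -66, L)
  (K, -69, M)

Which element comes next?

(J, -72, S)

Letter: N, M, L, K → J (letters move back 1 place in the alphabet).
Second value goes -60, -63, -66, -69 → -72 (−3 each step).
Size: runs backward through clothing sizes XS→XL, so XS, XL, L, M → S.
Combining the parts gives (J, -72, S).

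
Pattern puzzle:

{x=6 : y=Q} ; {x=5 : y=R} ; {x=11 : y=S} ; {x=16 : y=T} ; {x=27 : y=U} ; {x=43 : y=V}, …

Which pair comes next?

X: 6, 5, 11, 16, 27, 43 → 70 (each term is the sum of the two before it).
Y: letters move forward 1 place in the alphabet; Q, R, S, T, U, V → W.
So the next pair is {x=70 : y=W}.

{x=70 : y=W}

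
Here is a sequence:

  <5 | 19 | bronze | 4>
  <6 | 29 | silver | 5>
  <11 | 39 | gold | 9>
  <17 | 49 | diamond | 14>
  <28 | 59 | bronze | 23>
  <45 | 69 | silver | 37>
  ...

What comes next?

First component: each term is the sum of the two before it, so 5, 6, 11, 17, 28, 45 → 73.
Second component: 19, 29, 39, 49, 59, 69 → 79 (+10 each step).
Rank: repeats bronze → silver → gold → diamond; bronze, silver, gold, diamond, bronze, silver → gold.
Fourth component: 4, 5, 9, 14, 23, 37 → 60 (each term is the sum of the two before it).
Combining the parts gives <73 | 79 | gold | 60>.

<73 | 79 | gold | 60>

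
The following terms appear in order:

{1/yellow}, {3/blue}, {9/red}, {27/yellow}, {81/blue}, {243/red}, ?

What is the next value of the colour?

yellow

Colour goes yellow, blue, red, yellow, blue, red → yellow (repeats yellow → blue → red).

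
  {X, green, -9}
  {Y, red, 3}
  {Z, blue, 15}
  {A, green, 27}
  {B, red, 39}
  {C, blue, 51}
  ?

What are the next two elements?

Letter: letters move forward 1 place in the alphabet, wrapping Z→A, so X, Y, Z, A, B, C → D → E.
Colour: repeats green → red → blue, so green, red, blue, green, red, blue → green → red.
Third coordinate: -9, 3, 15, 27, 39, 51 → 63 → 75 (+12 each step).
So the next two elements are {D, green, 63} and {E, red, 75}.

{D, green, 63}, {E, red, 75}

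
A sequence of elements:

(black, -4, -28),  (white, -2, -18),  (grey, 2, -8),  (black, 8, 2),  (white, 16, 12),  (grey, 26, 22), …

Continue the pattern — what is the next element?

(black, 38, 32)

Shade — repeats black → white → grey: black, white, grey, black, white, grey → black.
Second value: differences are 2, 4, 6, … (increasing by 2 each time); -4, -2, 2, 8, 16, 26 → 38.
Third value goes -28, -18, -8, 2, 12, 22 → 32 (+10 each step).
Putting it together: (black, 38, 32).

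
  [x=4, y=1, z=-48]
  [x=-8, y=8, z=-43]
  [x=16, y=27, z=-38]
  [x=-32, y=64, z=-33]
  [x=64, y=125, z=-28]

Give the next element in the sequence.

For the x, ×(-2) each step: 4, -8, 16, -32, 64 → -128.
Y: perfect cubes: 1³, 2³, 3³, …; 1, 8, 27, 64, 125 → 216.
Z: +5 each step; -48, -43, -38, -33, -28 → -23.
Putting it together: [x=-128, y=216, z=-23].

[x=-128, y=216, z=-23]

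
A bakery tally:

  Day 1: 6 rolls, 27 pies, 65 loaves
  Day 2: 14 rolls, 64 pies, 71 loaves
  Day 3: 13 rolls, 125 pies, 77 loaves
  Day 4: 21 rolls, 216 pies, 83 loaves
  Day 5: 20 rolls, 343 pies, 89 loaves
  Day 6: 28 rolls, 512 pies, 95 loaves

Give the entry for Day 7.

27 rolls, 729 pies, 101 loaves

Rolls: alternating steps +8, −1, +8, −1, …, so 6, 14, 13, 21, 20, 28 → 27.
Pies: 27, 64, 125, 216, 343, 512 → 729 (perfect cubes: 3³, 4³, 5³, …).
Loaves: +6 each step, so 65, 71, 77, 83, 89, 95 → 101.
Combining the parts gives 27 rolls, 729 pies, 101 loaves.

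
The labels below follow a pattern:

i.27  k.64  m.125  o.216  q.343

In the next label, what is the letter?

s

Letter — letters move forward 2 places in the alphabet: i, k, m, o, q → s.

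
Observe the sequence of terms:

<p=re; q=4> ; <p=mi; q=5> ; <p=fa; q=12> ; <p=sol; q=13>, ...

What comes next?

<p=la; q=20>

P: runs through the solfège scale do→ti, so re, mi, fa, sol → la.
For the q, alternating steps +1, +7, +1, +7, …: 4, 5, 12, 13 → 20.
So the next term is <p=la; q=20>.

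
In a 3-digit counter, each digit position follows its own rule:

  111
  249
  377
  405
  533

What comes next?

First digit goes 1, 2, 3, 4, 5 → 6 (+1 each step, mod 10).
Second digit: 1, 4, 7, 0, 3 → 6 (+3 each step, mod 10).
Third digit goes 1, 9, 7, 5, 3 → 1 (−2 each step, mod 10).
Putting it together: 661.

661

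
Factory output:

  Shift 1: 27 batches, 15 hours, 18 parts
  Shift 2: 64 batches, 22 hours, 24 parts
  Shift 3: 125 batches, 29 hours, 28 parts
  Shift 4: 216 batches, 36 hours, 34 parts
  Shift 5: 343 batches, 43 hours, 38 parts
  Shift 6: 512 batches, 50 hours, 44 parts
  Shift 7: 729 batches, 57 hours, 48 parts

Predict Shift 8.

Batches: perfect cubes: 3³, 4³, 5³, …; 27, 64, 125, 216, 343, 512, 729 → 1000.
Hours: 15, 22, 29, 36, 43, 50, 57 → 64 (+7 each step).
Parts: alternating steps +6, +4, +6, +4, …; 18, 24, 28, 34, 38, 44, 48 → 54.
Combining the parts gives 1000 batches, 64 hours, 54 parts.

1000 batches, 64 hours, 54 parts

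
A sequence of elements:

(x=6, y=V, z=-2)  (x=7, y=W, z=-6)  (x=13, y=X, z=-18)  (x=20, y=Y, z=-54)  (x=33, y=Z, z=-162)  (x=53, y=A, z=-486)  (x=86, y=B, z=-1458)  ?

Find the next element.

(x=139, y=C, z=-4374)

X: each term is the sum of the two before it; 6, 7, 13, 20, 33, 53, 86 → 139.
Y — letters move forward 1 place in the alphabet, wrapping Z→A: V, W, X, Y, Z, A, B → C.
Z: -2, -6, -18, -54, -162, -486, -1458 → -4374 (×3 each step).
Putting it together: (x=139, y=C, z=-4374).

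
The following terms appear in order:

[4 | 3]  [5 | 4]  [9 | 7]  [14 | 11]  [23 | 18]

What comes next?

[37 | 29]

First part: each term is the sum of the two before it, so 4, 5, 9, 14, 23 → 37.
Second part: 3, 4, 7, 11, 18 → 29 (each term is the sum of the two before it).
Putting it together: [37 | 29].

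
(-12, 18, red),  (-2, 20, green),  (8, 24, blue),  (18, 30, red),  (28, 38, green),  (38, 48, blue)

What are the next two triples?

First entry goes -12, -2, 8, 18, 28, 38 → 48 → 58 (+10 each step).
Second entry goes 18, 20, 24, 30, 38, 48 → 60 → 74 (differences are 2, 4, 6, … (increasing by 2 each time)).
Colour — repeats red → green → blue: red, green, blue, red, green, blue → red → green.
Putting the parts together: (48, 60, red) and then (58, 74, green).

(48, 60, red), (58, 74, green)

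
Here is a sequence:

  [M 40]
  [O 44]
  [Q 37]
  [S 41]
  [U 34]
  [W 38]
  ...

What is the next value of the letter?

Y

Letter: letters move forward 2 places in the alphabet; M, O, Q, S, U, W → Y.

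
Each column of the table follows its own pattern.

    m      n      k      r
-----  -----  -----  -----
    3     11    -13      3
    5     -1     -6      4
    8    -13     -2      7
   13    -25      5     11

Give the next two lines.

Column m goes 3, 5, 8, 13 → 21 → 34 (each term is the sum of the two before it).
Column n: 11, -1, -13, -25 → -37 → -49 (−12 each step).
For the column k, alternating steps +7, +4, +7, +4, …: -13, -6, -2, 5 → 9 → 16.
Column r: each term is the sum of the two before it; 3, 4, 7, 11 → 18 → 29.
Putting the parts together: 21  -37  9  18 and then 34  -49  16  29.

21  -37  9  18; 34  -49  16  29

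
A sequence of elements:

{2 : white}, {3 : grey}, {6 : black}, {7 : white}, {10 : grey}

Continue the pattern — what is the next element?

First slot: alternating steps +1, +3, +1, +3, …; 2, 3, 6, 7, 10 → 11.
Shade: white, grey, black, white, grey → black (repeats white → grey → black).
So the next element is {11 : black}.

{11 : black}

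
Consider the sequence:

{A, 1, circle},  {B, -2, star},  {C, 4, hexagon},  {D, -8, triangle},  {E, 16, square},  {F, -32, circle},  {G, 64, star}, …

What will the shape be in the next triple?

Letter: letters move forward 1 place in the alphabet, so A, B, C, D, E, F, G → H.
Second entry: ×(-2) each step, so 1, -2, 4, -8, 16, -32, 64 → -128.
Shape — repeats circle → star → hexagon → triangle → square: circle, star, hexagon, triangle, square, circle, star → hexagon.

hexagon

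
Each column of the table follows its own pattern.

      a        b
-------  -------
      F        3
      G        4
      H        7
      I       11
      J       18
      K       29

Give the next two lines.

Column a: letters move forward 1 place in the alphabet, so F, G, H, I, J, K → L → M.
Column b: each term is the sum of the two before it; 3, 4, 7, 11, 18, 29 → 47 → 76.
Putting the parts together: L  47 and then M  76.

L  47; M  76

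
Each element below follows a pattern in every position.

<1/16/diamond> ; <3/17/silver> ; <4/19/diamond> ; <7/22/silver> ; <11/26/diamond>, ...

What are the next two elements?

<18/31/silver>, <29/37/diamond>

First slot goes 1, 3, 4, 7, 11 → 18 → 29 (each term is the sum of the two before it).
For the second slot, differences are 1, 2, 3, … (increasing by 1 each time): 16, 17, 19, 22, 26 → 31 → 37.
Rank: alternates diamond ↔ silver, so diamond, silver, diamond, silver, diamond → silver → diamond.
Putting the parts together: <18/31/silver> and then <29/37/diamond>.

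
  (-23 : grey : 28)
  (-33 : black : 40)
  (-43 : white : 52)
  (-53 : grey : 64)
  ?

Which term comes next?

First entry: −10 each step, so -23, -33, -43, -53 → -63.
For the shade, repeats grey → black → white: grey, black, white, grey → black.
Third entry — +12 each step: 28, 40, 52, 64 → 76.
Putting it together: (-63 : black : 76).

(-63 : black : 76)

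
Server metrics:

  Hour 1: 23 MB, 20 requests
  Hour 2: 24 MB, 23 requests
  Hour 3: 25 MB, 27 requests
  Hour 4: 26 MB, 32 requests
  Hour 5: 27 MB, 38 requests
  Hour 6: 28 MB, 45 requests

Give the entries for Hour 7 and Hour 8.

MB: 23, 24, 25, 26, 27, 28 → 29 → 30 (+1 each step).
Requests: differences are 3, 4, 5, … (increasing by 1 each time), so 20, 23, 27, 32, 38, 45 → 53 → 62.
So the next two records are 29 MB, 53 requests and 30 MB, 62 requests.

29 MB, 53 requests; 30 MB, 62 requests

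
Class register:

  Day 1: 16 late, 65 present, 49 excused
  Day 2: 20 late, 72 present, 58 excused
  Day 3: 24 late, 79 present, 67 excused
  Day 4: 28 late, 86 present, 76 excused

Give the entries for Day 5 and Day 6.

32 late, 93 present, 85 excused; 36 late, 100 present, 94 excused

Late goes 16, 20, 24, 28 → 32 → 36 (+4 each step).
Present — +7 each step: 65, 72, 79, 86 → 93 → 100.
Excused: +9 each step; 49, 58, 67, 76 → 85 → 94.
So the next two records are 32 late, 93 present, 85 excused and 36 late, 100 present, 94 excused.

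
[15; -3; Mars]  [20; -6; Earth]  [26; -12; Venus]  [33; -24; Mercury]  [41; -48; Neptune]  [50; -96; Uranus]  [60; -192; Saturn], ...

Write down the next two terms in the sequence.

First entry: 15, 20, 26, 33, 41, 50, 60 → 71 → 83 (differences are 5, 6, 7, … (increasing by 1 each time)).
For the second entry, ×2 each step: -3, -6, -12, -24, -48, -96, -192 → -384 → -768.
Planet goes Mars, Earth, Venus, Mercury, Neptune, Uranus, Saturn → Jupiter → Mars (runs backward through the planets Mercury→Neptune).
So the next two terms are [71; -384; Jupiter] and [83; -768; Mars].

[71; -384; Jupiter], [83; -768; Mars]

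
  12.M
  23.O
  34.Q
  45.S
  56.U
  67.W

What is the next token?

First component — +11 each step: 12, 23, 34, 45, 56, 67 → 78.
Letter goes M, O, Q, S, U, W → Y (letters move forward 2 places in the alphabet).
Combining the parts gives 78.Y.

78.Y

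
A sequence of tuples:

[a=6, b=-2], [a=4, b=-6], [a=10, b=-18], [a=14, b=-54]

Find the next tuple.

A: each term is the sum of the two before it, so 6, 4, 10, 14 → 24.
B — ×3 each step: -2, -6, -18, -54 → -162.
So the next tuple is [a=24, b=-162].

[a=24, b=-162]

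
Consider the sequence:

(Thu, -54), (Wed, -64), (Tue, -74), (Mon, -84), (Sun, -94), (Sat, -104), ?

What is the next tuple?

(Fri, -114)

Day goes Thu, Wed, Tue, Mon, Sun, Sat → Fri (runs backward through the weekdays Mon→Sun).
Second part: −10 each step; -54, -64, -74, -84, -94, -104 → -114.
So the next tuple is (Fri, -114).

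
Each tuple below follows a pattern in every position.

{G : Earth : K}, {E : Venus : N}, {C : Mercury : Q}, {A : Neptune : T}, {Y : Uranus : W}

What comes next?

First letter goes G, E, C, A, Y → W (letters move back 2 places in the alphabet, wrapping A→Z).
Planet: runs backward through the planets Mercury→Neptune, so Earth, Venus, Mercury, Neptune, Uranus → Saturn.
Second letter — letters move forward 3 places in the alphabet: K, N, Q, T, W → Z.
Putting it together: {W : Saturn : Z}.

{W : Saturn : Z}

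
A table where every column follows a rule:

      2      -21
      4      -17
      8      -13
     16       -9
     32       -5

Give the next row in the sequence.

64  -1

For the first component, ×2 each step: 2, 4, 8, 16, 32 → 64.
Second component: +4 each step, so -21, -17, -13, -9, -5 → -1.
So the next row is 64  -1.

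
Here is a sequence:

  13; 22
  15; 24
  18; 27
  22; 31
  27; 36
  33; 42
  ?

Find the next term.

40; 49

First entry: differences are 2, 3, 4, … (increasing by 1 each time), so 13, 15, 18, 22, 27, 33 → 40.
Second entry goes 22, 24, 27, 31, 36, 42 → 49 (always 9 more than the first entry).
Combining the parts gives 40; 49.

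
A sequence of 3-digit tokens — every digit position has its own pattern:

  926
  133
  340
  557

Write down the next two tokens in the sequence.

764 then 971

First digit: +2 each step, mod 10, so 9, 1, 3, 5 → 7 → 9.
Second digit: +1 each step, mod 10, so 2, 3, 4, 5 → 6 → 7.
Third digit — −3 each step, mod 10: 6, 3, 0, 7 → 4 → 1.
Putting the parts together: 764 and then 971.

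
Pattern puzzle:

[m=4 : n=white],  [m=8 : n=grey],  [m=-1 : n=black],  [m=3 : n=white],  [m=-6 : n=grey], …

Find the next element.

[m=-2 : n=black]

M: alternating steps +4, −9, +4, −9, …; 4, 8, -1, 3, -6 → -2.
For the n, repeats white → grey → black: white, grey, black, white, grey → black.
So the next element is [m=-2 : n=black].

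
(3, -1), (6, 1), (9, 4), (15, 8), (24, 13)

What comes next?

(39, 19)

First value: each term is the sum of the two before it, so 3, 6, 9, 15, 24 → 39.
Second value — differences are 2, 3, 4, … (increasing by 1 each time): -1, 1, 4, 8, 13 → 19.
So the next pair is (39, 19).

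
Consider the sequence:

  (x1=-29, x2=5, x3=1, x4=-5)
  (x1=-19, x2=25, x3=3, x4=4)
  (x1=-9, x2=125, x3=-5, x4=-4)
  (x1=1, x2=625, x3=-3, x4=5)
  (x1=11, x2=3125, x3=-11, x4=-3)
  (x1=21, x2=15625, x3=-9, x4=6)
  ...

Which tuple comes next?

(x1=31, x2=78125, x3=-17, x4=-2)

X1: -29, -19, -9, 1, 11, 21 → 31 (+10 each step).
X2 — ×5 each step: 5, 25, 125, 625, 3125, 15625 → 78125.
For the x3, alternating steps +2, −8, +2, −8, …: 1, 3, -5, -3, -11, -9 → -17.
X4: alternating steps +9, −8, +9, −8, …; -5, 4, -4, 5, -3, 6 → -2.
So the next tuple is (x1=31, x2=78125, x3=-17, x4=-2).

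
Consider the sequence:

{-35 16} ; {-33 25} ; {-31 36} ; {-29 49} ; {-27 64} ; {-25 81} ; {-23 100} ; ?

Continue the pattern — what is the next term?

First entry: +2 each step; -35, -33, -31, -29, -27, -25, -23 → -21.
Second entry goes 16, 25, 36, 49, 64, 81, 100 → 121 (perfect squares: 4², 5², 6², …).
Putting it together: {-21 121}.

{-21 121}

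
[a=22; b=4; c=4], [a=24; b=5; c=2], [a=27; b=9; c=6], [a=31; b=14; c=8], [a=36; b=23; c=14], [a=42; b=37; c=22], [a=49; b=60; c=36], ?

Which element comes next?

[a=57; b=97; c=58]

A: differences are 2, 3, 4, … (increasing by 1 each time), so 22, 24, 27, 31, 36, 42, 49 → 57.
B: each term is the sum of the two before it; 4, 5, 9, 14, 23, 37, 60 → 97.
C goes 4, 2, 6, 8, 14, 22, 36 → 58 (each term is the sum of the two before it).
Combining the parts gives [a=57; b=97; c=58].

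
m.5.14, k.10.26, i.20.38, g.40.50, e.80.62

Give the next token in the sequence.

c.160.74

Letter goes m, k, i, g, e → c (letters move back 2 places in the alphabet).
Second component: 5, 10, 20, 40, 80 → 160 (×2 each step).
For the third component, +12 each step: 14, 26, 38, 50, 62 → 74.
Combining the parts gives c.160.74.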